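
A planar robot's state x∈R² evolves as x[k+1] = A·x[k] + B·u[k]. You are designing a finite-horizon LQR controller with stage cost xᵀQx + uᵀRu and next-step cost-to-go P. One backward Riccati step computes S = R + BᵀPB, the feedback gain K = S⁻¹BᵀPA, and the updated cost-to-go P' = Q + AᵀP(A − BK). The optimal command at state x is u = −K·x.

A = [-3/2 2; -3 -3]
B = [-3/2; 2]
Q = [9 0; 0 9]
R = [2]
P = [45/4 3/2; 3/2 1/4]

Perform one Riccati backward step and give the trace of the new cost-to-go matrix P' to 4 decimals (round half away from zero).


26.9272

BᵀP = [-13.8750 -1.7500]
S = R + BᵀPB = [2] + [17.3125] = [19.3125]
BᵀPA = [26.0625 -22.5000]
K = S⁻¹·BᵀPA = [1.3495 -1.1650]
A−BK = [0.5243 0.2524; -5.6990 -0.6699]
AᵀP(A−BK) = [5.8908 -3.3859; -3.3859 3.0364]
P' = Q + AᵀP(A−BK) = [14.8908 -3.3859; -3.3859 12.0364]
tr(P') = 26.9272


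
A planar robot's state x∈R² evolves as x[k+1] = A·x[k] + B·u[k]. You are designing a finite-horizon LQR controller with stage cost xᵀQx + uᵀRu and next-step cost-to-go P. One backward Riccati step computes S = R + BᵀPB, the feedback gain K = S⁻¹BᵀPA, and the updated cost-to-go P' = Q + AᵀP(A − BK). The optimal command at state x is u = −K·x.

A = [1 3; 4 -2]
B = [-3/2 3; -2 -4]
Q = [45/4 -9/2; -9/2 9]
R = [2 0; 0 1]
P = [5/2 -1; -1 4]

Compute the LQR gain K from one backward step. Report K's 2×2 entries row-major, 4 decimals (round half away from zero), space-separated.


-1.1441 -0.4172 -0.3656 0.7279

BᵀP = [-1.7500 -6.5000; 11.5000 -19.0000]
S = R + BᵀPB = [2 0; 0 1] + [15.6250 20.7500; 20.7500 110.5000] = [17.6250 20.7500; 20.7500 111.5000]
BᵀPA = [-27.7500 7.7500; -64.5000 72.5000]
K = S⁻¹·BᵀPA = [-1.1441 -0.4172; -0.3656 0.7279]
A−BK = [0.3805 0.1906; 0.2496 0.0771]
AᵀP(A−BK) = [3.1728 0.8699; 0.8699 0.9631]
P' = Q + AᵀP(A−BK) = [14.4228 -3.6301; -3.6301 9.9631]
tr(P') = 24.3859


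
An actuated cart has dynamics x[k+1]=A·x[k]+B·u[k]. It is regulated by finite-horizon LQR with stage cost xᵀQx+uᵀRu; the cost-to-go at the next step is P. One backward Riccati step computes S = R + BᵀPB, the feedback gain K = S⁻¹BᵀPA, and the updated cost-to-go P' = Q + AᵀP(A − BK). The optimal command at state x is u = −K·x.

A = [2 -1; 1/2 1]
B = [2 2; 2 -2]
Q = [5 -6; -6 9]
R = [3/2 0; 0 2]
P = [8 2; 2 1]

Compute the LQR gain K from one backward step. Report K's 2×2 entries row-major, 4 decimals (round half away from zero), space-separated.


BᵀP = [20.0000 6.0000; 12.0000 2.0000]
S = R + BᵀPB = [3/2 0; 0 2] + [52.0000 28.0000; 28.0000 20.0000] = [53.5000 28.0000; 28.0000 22.0000]
BᵀPA = [43.0000 -14.0000; 25.0000 -10.0000]
K = S⁻¹·BᵀPA = [0.6260 -0.0712; 0.3397 -0.3639]
A−BK = [0.0687 -0.1298; -0.0725 0.4148]
AᵀP(A−BK) = [0.8416 -0.3397; -0.3397 0.3639]
P' = Q + AᵀP(A−BK) = [5.8416 -6.3397; -6.3397 9.3639]
tr(P') = 15.2055

0.6260 -0.0712 0.3397 -0.3639


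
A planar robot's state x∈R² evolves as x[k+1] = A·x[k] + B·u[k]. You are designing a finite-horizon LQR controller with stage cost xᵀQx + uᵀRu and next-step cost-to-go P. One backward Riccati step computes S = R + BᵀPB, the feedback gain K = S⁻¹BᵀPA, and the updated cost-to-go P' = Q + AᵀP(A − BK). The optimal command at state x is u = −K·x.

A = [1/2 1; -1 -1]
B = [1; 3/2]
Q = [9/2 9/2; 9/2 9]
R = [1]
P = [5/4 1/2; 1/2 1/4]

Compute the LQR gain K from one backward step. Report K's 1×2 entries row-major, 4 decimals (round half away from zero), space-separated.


BᵀP = [2.0000 0.8750]
S = R + BᵀPB = [1] + [3.3125] = [4.3125]
BᵀPA = [0.1250 1.1250]
K = S⁻¹·BᵀPA = [0.0290 0.2609]
A−BK = [0.4710 0.7391; -1.0435 -1.3913]
AᵀP(A−BK) = [0.0589 0.0924; 0.0924 0.2065]
P' = Q + AᵀP(A−BK) = [4.5589 4.5924; 4.5924 9.2065]
tr(P') = 13.7654

0.0290 0.2609


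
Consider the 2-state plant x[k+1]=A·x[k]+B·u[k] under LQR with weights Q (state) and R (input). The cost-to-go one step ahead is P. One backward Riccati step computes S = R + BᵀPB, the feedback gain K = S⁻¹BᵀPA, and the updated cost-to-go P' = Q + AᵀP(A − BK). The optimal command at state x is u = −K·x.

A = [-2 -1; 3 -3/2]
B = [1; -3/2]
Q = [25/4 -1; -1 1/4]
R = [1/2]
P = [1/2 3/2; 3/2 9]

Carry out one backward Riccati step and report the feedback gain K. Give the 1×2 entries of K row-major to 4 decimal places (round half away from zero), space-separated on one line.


-1.9403 1.1791

BᵀP = [-1.7500 -12.0000]
S = R + BᵀPB = [1/2] + [16.2500] = [16.7500]
BᵀPA = [-32.5000 19.7500]
K = S⁻¹·BᵀPA = [-1.9403 1.1791]
A−BK = [-0.0597 -2.1791; 0.0896 0.2687]
AᵀP(A−BK) = [1.9403 -1.1791; -1.1791 1.9627]
P' = Q + AᵀP(A−BK) = [8.1903 -2.1791; -2.1791 2.2127]
tr(P') = 10.4030


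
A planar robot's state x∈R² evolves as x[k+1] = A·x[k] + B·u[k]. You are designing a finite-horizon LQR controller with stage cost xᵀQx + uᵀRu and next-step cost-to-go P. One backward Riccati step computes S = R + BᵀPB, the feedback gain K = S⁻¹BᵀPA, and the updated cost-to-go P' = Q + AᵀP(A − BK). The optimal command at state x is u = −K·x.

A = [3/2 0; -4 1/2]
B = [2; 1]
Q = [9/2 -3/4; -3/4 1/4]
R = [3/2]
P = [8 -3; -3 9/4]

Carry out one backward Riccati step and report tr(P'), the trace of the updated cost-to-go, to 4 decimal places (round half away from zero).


BᵀP = [13.0000 -3.7500]
S = R + BᵀPB = [3/2] + [22.2500] = [23.7500]
BᵀPA = [34.5000 -1.8750]
K = S⁻¹·BᵀPA = [1.4526 -0.0789]
A−BK = [-1.4053 0.1579; -5.4526 0.5789]
AᵀP(A−BK) = [39.8842 -4.0263; -4.0263 0.4145]
P' = Q + AᵀP(A−BK) = [44.3842 -4.7763; -4.7763 0.6645]
tr(P') = 45.0487

45.0487


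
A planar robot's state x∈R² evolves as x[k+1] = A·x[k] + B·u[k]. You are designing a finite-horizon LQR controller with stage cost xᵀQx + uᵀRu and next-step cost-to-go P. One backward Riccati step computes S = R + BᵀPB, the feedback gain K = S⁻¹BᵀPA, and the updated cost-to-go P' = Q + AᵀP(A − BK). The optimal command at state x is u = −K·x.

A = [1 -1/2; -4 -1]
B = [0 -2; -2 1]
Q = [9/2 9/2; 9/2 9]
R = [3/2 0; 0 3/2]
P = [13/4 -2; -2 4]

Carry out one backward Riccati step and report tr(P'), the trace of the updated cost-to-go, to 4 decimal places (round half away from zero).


BᵀP = [4.0000 -8.0000; -8.5000 8.0000]
S = R + BᵀPB = [3/2 0; 0 3/2] + [16.0000 -16.0000; -16.0000 25.0000] = [17.5000 -16.0000; -16.0000 26.5000]
BᵀPA = [36.0000 6.0000; -40.5000 -3.7500]
K = S⁻¹·BᵀPA = [1.4729 0.4765; -0.6390 0.1462]
A−BK = [-0.2780 -0.2076; -0.4152 -0.1931]
AᵀP(A−BK) = [4.3457 1.1412; 1.1412 0.5016]
P' = Q + AᵀP(A−BK) = [8.8457 5.6412; 5.6412 9.5016]
tr(P') = 18.3472

18.3472


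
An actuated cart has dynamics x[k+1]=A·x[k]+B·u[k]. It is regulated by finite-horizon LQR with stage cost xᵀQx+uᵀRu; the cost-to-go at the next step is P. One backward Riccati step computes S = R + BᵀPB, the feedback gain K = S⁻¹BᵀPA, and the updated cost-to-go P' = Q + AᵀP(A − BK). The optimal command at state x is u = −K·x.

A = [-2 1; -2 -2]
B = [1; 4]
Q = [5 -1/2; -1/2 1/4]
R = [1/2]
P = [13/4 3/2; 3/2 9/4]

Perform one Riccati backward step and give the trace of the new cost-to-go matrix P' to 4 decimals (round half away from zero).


BᵀP = [9.2500 10.5000]
S = R + BᵀPB = [1/2] + [51.2500] = [51.7500]
BᵀPA = [-39.5000 -11.7500]
K = S⁻¹·BᵀPA = [-0.7633 -0.2271]
A−BK = [-1.2367 1.2271; 1.0531 -1.0918]
AᵀP(A−BK) = [3.8502 -3.4686; -3.4686 3.5821]
P' = Q + AᵀP(A−BK) = [8.8502 -3.9686; -3.9686 3.8321]
tr(P') = 12.6824

12.6824


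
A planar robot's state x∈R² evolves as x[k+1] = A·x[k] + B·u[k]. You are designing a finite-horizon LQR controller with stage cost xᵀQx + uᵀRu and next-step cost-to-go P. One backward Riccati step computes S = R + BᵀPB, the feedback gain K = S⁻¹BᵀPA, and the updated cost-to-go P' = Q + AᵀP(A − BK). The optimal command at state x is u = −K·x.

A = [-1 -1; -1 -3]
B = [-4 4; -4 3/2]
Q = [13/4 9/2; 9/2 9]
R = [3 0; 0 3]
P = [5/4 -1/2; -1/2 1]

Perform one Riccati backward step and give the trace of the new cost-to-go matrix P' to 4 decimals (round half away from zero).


15.0881

BᵀP = [-3.0000 -2.0000; 4.2500 -0.5000]
S = R + BᵀPB = [3 0; 0 3] + [20.0000 -15.0000; -15.0000 16.2500] = [23.0000 -15.0000; -15.0000 19.2500]
BᵀPA = [5.0000 9.0000; -3.7500 -2.7500]
K = S⁻¹·BᵀPA = [0.1837 0.6062; -0.0517 0.3295]
A−BK = [-0.0586 0.1068; -0.1877 -1.0695]
AᵀP(A−BK) = [0.1378 0.4546; 0.4546 2.7003]
P' = Q + AᵀP(A−BK) = [3.3878 4.9546; 4.9546 11.7003]
tr(P') = 15.0881


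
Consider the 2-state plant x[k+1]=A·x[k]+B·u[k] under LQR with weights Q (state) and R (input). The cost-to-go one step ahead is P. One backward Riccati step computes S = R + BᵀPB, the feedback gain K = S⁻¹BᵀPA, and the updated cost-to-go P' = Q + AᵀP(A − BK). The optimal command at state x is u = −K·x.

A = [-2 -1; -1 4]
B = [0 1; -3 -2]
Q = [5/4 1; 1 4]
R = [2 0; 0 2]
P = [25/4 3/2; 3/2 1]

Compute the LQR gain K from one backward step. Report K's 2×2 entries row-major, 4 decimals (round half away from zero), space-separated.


1.2632 -0.5865 -1.2632 -0.6992

BᵀP = [-4.5000 -3.0000; 3.2500 -0.5000]
S = R + BᵀPB = [2 0; 0 2] + [9.0000 1.5000; 1.5000 4.2500] = [11.0000 1.5000; 1.5000 6.2500]
BᵀPA = [12.0000 -7.5000; -6.0000 -5.2500]
K = S⁻¹·BᵀPA = [1.2632 -0.5865; -1.2632 -0.6992]
A−BK = [-0.7368 -0.3008; 0.2632 0.8421]
AᵀP(A−BK) = [9.2632 0.8421; 0.8421 2.1805]
P' = Q + AᵀP(A−BK) = [10.5132 1.8421; 1.8421 6.1805]
tr(P') = 16.6936


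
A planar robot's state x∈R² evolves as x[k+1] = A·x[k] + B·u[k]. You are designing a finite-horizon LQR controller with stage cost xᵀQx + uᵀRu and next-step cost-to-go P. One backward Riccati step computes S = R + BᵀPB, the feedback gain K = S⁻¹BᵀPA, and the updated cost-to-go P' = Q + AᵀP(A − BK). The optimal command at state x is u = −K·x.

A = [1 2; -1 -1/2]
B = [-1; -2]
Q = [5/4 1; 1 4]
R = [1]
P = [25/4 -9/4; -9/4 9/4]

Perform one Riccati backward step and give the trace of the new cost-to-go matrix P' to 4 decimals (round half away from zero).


BᵀP = [-1.7500 -2.2500]
S = R + BᵀPB = [1] + [6.2500] = [7.2500]
BᵀPA = [0.5000 -2.3750]
K = S⁻¹·BᵀPA = [0.0690 -0.3276]
A−BK = [1.0690 1.6724; -0.8621 -1.1552]
AᵀP(A−BK) = [12.9655 19.4138; 19.4138 29.2845]
P' = Q + AᵀP(A−BK) = [14.2155 20.4138; 20.4138 33.2845]
tr(P') = 47.5000

47.5000


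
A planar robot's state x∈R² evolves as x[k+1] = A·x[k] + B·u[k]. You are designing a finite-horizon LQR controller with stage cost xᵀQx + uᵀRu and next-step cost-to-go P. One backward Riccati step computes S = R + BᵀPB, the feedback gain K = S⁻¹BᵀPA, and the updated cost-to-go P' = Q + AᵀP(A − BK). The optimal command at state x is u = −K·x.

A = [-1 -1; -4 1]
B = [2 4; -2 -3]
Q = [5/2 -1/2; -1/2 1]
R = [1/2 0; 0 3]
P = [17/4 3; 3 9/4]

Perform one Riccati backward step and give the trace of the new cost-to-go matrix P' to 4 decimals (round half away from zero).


24.0699

BᵀP = [2.5000 1.5000; 8.0000 5.2500]
S = R + BᵀPB = [1/2 0; 0 3] + [2.0000 5.5000; 5.5000 16.2500] = [2.5000 5.5000; 5.5000 19.2500]
BᵀPA = [-8.5000 -1.0000; -29.0000 -2.7500]
K = S⁻¹·BᵀPA = [-0.2308 -0.2308; -1.4406 -0.0769]
A−BK = [5.2238 -0.2308; -8.7832 0.3077]
AᵀP(A−BK) = [20.5122 0.0577; 0.0577 0.0577]
P' = Q + AᵀP(A−BK) = [23.0122 -0.4423; -0.4423 1.0577]
tr(P') = 24.0699


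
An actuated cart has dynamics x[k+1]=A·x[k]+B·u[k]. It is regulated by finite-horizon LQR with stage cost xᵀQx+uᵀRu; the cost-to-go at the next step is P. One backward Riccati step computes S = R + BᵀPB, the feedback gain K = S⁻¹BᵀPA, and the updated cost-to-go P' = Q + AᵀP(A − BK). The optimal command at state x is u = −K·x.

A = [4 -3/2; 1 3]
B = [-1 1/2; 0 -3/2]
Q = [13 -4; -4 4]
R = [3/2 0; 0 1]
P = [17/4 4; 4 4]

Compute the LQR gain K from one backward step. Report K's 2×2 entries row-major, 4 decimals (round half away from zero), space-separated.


BᵀP = [-4.2500 -4.0000; -3.8750 -4.0000]
S = R + BᵀPB = [3/2 0; 0 1] + [4.2500 3.8750; 3.8750 4.0625] = [5.7500 3.8750; 3.8750 5.0625]
BᵀPA = [-21.0000 -5.6250; -19.5000 -6.1875]
K = S⁻¹·BᵀPA = [-2.1818 -0.3193; -2.1818 -0.9778]
A−BK = [2.9091 -1.3304; -2.2727 1.5333]
AᵀP(A−BK) = [15.6364 2.7273; 2.7273 1.7162]
P' = Q + AᵀP(A−BK) = [28.6364 -1.2727; -1.2727 5.7162]
tr(P') = 34.3525

-2.1818 -0.3193 -2.1818 -0.9778


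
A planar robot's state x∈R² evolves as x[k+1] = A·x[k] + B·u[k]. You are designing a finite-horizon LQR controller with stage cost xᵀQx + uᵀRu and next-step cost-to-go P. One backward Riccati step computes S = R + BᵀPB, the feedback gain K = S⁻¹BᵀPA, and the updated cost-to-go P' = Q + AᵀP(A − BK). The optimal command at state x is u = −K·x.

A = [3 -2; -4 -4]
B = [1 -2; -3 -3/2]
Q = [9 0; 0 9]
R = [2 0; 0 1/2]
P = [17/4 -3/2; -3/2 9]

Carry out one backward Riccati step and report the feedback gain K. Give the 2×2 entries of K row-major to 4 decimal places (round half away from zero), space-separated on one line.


1.6177 0.6566 -0.6121 1.3190

BᵀP = [8.7500 -28.5000; -6.2500 -10.5000]
S = R + BᵀPB = [2 0; 0 1/2] + [94.2500 25.2500; 25.2500 28.2500] = [96.2500 25.2500; 25.2500 28.7500]
BᵀPA = [140.2500 96.5000; 23.2500 54.5000]
K = S⁻¹·BᵀPA = [1.6177 0.6566; -0.6121 1.3190]
A−BK = [0.1581 -0.0185; -0.0650 -0.0518]
AᵀP(A−BK) = [5.5964 1.7489; 1.7489 1.7548]
P' = Q + AᵀP(A−BK) = [14.5964 1.7489; 1.7489 10.7548]
tr(P') = 25.3512


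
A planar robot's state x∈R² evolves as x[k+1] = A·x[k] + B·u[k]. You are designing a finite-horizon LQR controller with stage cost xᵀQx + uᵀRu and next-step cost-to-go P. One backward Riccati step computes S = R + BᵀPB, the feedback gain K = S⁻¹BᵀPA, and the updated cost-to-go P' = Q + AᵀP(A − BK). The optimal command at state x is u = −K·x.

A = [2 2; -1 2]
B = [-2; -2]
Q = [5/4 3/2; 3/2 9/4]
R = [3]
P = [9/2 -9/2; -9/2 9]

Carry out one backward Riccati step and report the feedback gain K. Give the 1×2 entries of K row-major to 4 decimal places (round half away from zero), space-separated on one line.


BᵀP = [0.0000 -9.0000]
S = R + BᵀPB = [3] + [18.0000] = [21.0000]
BᵀPA = [9.0000 -18.0000]
K = S⁻¹·BᵀPA = [0.4286 -0.8571]
A−BK = [2.8571 0.2857; -0.1429 0.2857]
AᵀP(A−BK) = [41.1429 -1.2857; -1.2857 2.5714]
P' = Q + AᵀP(A−BK) = [42.3929 0.2143; 0.2143 4.8214]
tr(P') = 47.2143

0.4286 -0.8571


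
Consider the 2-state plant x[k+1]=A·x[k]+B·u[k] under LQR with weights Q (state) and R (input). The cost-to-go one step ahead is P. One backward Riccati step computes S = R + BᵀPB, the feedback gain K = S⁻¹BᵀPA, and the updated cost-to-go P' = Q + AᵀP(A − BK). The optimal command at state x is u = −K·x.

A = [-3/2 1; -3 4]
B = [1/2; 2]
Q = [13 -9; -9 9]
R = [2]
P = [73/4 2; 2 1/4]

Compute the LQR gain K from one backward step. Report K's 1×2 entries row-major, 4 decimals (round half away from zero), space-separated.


BᵀP = [13.1250 1.5000]
S = R + BᵀPB = [2] + [9.5625] = [11.5625]
BᵀPA = [-24.1875 19.1250]
K = S⁻¹·BᵀPA = [-2.0919 1.6541]
A−BK = [-0.4541 0.1730; 1.1838 0.6919]
AᵀP(A−BK) = [10.7149 -8.3676; -8.3676 6.6162]
P' = Q + AᵀP(A−BK) = [23.7149 -17.3676; -17.3676 15.6162]
tr(P') = 39.3311

-2.0919 1.6541


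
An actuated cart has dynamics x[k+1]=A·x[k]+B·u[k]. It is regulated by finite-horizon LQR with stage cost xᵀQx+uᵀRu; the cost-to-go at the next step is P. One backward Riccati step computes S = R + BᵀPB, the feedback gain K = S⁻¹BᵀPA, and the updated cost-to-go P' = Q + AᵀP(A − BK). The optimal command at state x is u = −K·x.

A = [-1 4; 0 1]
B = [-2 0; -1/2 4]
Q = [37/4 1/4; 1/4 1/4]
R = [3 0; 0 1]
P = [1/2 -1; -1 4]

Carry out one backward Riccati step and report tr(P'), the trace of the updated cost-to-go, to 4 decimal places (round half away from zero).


BᵀP = [-0.5000 0.0000; -4.0000 16.0000]
S = R + BᵀPB = [3 0; 0 1] + [1.0000 0.0000; 0.0000 64.0000] = [4.0000 0.0000; 0.0000 65.0000]
BᵀPA = [0.5000 -2.0000; 4.0000 0.0000]
K = S⁻¹·BᵀPA = [0.1250 -0.5000; 0.0615 0.0000]
A−BK = [-0.7500 3.0000; -0.1837 0.7500]
AᵀP(A−BK) = [0.1913 -0.7500; -0.7500 3.0000]
P' = Q + AᵀP(A−BK) = [9.4413 -0.5000; -0.5000 3.2500]
tr(P') = 12.6913

12.6913


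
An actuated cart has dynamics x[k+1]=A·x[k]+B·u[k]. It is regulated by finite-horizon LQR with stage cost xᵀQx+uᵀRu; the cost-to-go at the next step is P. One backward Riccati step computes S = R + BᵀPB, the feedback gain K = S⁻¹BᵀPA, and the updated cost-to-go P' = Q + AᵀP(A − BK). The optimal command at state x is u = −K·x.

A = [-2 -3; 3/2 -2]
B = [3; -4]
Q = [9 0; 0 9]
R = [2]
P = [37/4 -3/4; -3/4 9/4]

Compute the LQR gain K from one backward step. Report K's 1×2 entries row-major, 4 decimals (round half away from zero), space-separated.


BᵀP = [30.7500 -11.2500]
S = R + BᵀPB = [2] + [137.2500] = [139.2500]
BᵀPA = [-78.3750 -69.7500]
K = S⁻¹·BᵀPA = [-0.5628 -0.5009]
A−BK = [-0.3115 -1.4973; -0.7513 -4.0036]
AᵀP(A−BK) = [2.4502 9.8671; 9.8671 48.3124]
P' = Q + AᵀP(A−BK) = [11.4502 9.8671; 9.8671 57.3124]
tr(P') = 68.7626

-0.5628 -0.5009


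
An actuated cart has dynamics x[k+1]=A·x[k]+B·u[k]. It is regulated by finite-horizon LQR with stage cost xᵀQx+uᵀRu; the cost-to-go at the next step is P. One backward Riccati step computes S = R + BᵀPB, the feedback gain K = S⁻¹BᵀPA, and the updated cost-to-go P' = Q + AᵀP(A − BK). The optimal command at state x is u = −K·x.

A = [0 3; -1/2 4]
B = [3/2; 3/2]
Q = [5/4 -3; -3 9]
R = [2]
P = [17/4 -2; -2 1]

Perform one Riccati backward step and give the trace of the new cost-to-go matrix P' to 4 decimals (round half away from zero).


13.0974

BᵀP = [3.3750 -1.5000]
S = R + BᵀPB = [2] + [2.8125] = [4.8125]
BᵀPA = [0.7500 4.1250]
K = S⁻¹·BᵀPA = [0.1558 0.8571]
A−BK = [-0.2338 1.7143; -0.7338 2.7143]
AᵀP(A−BK) = [0.1331 0.3571; 0.3571 2.7143]
P' = Q + AᵀP(A−BK) = [1.3831 -2.6429; -2.6429 11.7143]
tr(P') = 13.0974


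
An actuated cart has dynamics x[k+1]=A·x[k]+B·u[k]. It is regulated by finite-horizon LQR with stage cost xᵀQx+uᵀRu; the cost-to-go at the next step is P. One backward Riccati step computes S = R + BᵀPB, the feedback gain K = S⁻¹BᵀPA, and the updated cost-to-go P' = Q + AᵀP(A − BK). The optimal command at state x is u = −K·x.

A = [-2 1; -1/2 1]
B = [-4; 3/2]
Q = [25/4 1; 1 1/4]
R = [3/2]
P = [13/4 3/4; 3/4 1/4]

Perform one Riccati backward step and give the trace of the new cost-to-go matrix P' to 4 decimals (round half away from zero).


BᵀP = [-11.8750 -2.6250]
S = R + BᵀPB = [3/2] + [43.5625] = [45.0625]
BᵀPA = [25.0625 -14.5000]
K = S⁻¹·BᵀPA = [0.5562 -0.3218]
A−BK = [0.2247 -0.2871; -1.3343 1.4827]
AᵀP(A−BK) = [0.6234 -0.4355; -0.4355 0.3343]
P' = Q + AᵀP(A−BK) = [6.8734 0.5645; 0.5645 0.5843]
tr(P') = 7.4577

7.4577


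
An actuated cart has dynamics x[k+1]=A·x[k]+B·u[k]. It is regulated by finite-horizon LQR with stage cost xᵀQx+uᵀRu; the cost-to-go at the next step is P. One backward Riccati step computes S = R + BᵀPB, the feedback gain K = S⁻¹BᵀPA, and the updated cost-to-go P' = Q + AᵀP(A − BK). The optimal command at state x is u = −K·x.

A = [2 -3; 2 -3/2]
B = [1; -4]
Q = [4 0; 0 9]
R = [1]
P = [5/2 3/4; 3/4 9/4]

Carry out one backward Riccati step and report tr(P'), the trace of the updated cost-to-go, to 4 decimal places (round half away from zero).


57.4240

BᵀP = [-0.5000 -8.2500]
S = R + BᵀPB = [1] + [32.5000] = [33.5000]
BᵀPA = [-17.5000 13.8750]
K = S⁻¹·BᵀPA = [-0.5224 0.4142]
A−BK = [2.5224 -3.4142; -0.0896 0.1567]
AᵀP(A−BK) = [15.8582 -21.2519; -21.2519 28.5658]
P' = Q + AᵀP(A−BK) = [19.8582 -21.2519; -21.2519 37.5658]
tr(P') = 57.4240


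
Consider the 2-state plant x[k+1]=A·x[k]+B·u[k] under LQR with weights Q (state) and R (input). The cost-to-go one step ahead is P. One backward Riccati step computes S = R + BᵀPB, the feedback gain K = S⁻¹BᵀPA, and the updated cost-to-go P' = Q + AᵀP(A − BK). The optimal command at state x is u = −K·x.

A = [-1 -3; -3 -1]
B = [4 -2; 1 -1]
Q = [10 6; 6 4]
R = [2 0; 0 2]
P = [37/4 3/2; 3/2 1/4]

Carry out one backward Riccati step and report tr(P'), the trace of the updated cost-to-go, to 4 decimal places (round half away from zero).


15.1441

BᵀP = [38.5000 6.2500; -20.0000 -3.2500]
S = R + BᵀPB = [2 0; 0 2] + [160.2500 -83.2500; -83.2500 43.2500] = [162.2500 -83.2500; -83.2500 45.2500]
BᵀPA = [-57.2500 -121.7500; 29.7500 63.2500]
K = S⁻¹·BᵀPA = [-0.2769 -0.5924; 0.1480 0.3079]
A−BK = [0.4036 -0.0146; -2.5751 -0.0997]
AᵀP(A−BK) = [0.2438 0.4249; 0.4249 0.9003]
P' = Q + AᵀP(A−BK) = [10.2438 6.4249; 6.4249 4.9003]
tr(P') = 15.1441


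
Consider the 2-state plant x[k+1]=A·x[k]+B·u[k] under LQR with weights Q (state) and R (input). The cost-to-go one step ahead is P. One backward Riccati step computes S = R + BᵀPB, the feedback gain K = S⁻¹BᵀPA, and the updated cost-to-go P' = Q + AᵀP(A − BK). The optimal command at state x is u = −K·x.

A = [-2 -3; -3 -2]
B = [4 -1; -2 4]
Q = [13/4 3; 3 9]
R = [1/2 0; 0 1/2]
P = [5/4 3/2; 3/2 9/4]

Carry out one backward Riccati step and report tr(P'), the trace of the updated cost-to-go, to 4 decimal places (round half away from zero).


14.1338

BᵀP = [2.0000 1.5000; 4.7500 7.5000]
S = R + BᵀPB = [1/2 0; 0 1/2] + [5.0000 4.0000; 4.0000 25.2500] = [5.5000 4.0000; 4.0000 25.7500]
BᵀPA = [-8.5000 -9.0000; -32.0000 -29.2500]
K = S⁻¹·BᵀPA = [-0.7234 -0.9134; -1.1303 -0.9940]
A−BK = [-0.2368 -0.3403; 0.0746 0.1493]
AᵀP(A−BK) = [0.9301 0.9269; 0.9269 0.9537]
P' = Q + AᵀP(A−BK) = [4.1801 3.9269; 3.9269 9.9537]
tr(P') = 14.1338


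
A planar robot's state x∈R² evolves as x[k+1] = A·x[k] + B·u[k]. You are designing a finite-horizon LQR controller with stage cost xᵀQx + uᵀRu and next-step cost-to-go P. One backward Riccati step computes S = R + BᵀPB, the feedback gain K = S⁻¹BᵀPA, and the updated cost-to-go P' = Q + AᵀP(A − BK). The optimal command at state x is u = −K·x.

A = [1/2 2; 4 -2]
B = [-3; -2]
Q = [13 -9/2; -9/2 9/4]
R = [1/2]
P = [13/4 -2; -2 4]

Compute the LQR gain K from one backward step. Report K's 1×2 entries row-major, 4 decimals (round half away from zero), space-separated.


BᵀP = [-5.7500 -2.0000]
S = R + BᵀPB = [1/2] + [21.2500] = [21.7500]
BᵀPA = [-10.8750 -7.5000]
K = S⁻¹·BᵀPA = [-0.5000 -0.3448]
A−BK = [-1.0000 0.9655; 3.0000 -2.6897]
AᵀP(A−BK) = [51.3750 -46.5000; -46.5000 42.4138]
P' = Q + AᵀP(A−BK) = [64.3750 -51.0000; -51.0000 44.6638]
tr(P') = 109.0388

-0.5000 -0.3448


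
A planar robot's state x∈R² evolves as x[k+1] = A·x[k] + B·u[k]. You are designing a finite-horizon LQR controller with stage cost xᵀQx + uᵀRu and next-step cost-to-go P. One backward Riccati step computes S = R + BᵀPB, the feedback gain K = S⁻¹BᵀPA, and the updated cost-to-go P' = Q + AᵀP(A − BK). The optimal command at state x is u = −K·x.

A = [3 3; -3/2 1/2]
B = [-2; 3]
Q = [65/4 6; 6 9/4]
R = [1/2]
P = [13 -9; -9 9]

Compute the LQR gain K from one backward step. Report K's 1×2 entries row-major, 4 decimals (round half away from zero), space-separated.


-0.9379 -0.5652

BᵀP = [-53.0000 45.0000]
S = R + BᵀPB = [1/2] + [241.0000] = [241.5000]
BᵀPA = [-226.5000 -136.5000]
K = S⁻¹·BᵀPA = [-0.9379 -0.5652]
A−BK = [1.1242 1.8696; 1.3137 2.1957]
AᵀP(A−BK) = [5.8183 9.2283; 9.2283 15.0978]
P' = Q + AᵀP(A−BK) = [22.0683 15.2283; 15.2283 17.3478]
tr(P') = 39.4161


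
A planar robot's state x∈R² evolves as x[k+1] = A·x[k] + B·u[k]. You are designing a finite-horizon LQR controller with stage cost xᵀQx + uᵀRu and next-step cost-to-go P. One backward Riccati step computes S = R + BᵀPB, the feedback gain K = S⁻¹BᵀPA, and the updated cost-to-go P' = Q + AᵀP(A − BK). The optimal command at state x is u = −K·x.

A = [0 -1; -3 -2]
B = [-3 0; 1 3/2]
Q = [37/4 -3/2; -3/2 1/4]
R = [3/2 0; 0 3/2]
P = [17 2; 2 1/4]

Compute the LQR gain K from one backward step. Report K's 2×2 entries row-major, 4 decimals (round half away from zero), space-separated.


BᵀP = [-49.0000 -5.7500; 3.0000 0.3750]
S = R + BᵀPB = [3/2 0; 0 3/2] + [141.2500 -8.6250; -8.6250 0.5625] = [142.7500 -8.6250; -8.6250 2.0625]
BᵀPA = [17.2500 60.5000; -1.1250 -3.7500]
K = S⁻¹·BᵀPA = [0.1176 0.4201; -0.0537 -0.0614]
A−BK = [0.3528 0.2603; -3.0371 -2.3281]
AᵀP(A−BK) = [0.1611 0.1841; 0.1841 0.3532]
P' = Q + AᵀP(A−BK) = [9.4111 -1.3159; -1.3159 0.6032]
tr(P') = 10.0143

0.1176 0.4201 -0.0537 -0.0614


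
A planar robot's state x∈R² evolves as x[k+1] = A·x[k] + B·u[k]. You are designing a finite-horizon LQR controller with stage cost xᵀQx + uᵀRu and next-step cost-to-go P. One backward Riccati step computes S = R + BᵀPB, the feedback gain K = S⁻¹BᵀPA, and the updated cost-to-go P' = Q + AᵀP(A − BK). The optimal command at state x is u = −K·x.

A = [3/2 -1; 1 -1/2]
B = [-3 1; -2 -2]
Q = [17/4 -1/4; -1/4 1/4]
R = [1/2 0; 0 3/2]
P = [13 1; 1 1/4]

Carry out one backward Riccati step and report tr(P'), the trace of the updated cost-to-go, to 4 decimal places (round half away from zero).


BᵀP = [-41.0000 -3.5000; 11.0000 0.5000]
S = R + BᵀPB = [1/2 0; 0 3/2] + [130.0000 -34.0000; -34.0000 10.0000] = [130.5000 -34.0000; -34.0000 11.5000]
BᵀPA = [-65.0000 42.7500; 17.0000 -11.2500]
K = S⁻¹·BᵀPA = [-0.4917 0.3165; 0.0247 -0.0424]
A−BK = [0.0004 -0.0080; 0.0660 0.0482]
AᵀP(A−BK) = [0.1229 -0.0791; -0.0791 0.0534]
P' = Q + AᵀP(A−BK) = [4.3729 -0.3291; -0.3291 0.3034]
tr(P') = 4.6764

4.6764


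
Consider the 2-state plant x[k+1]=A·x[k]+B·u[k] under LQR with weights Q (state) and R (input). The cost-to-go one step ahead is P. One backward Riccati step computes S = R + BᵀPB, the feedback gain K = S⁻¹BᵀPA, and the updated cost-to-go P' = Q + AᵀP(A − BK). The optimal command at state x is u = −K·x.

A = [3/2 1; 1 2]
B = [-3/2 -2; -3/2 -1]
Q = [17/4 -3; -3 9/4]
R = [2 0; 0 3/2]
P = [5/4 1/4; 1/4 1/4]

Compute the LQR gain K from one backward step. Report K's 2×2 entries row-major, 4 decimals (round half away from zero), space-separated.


-0.2795 -0.2959 -0.4397 -0.3479

BᵀP = [-2.2500 -0.7500; -2.7500 -0.7500]
S = R + BᵀPB = [2 0; 0 3/2] + [4.5000 5.2500; 5.2500 6.2500] = [6.5000 5.2500; 5.2500 7.7500]
BᵀPA = [-4.1250 -3.7500; -4.8750 -4.2500]
K = S⁻¹·BᵀPA = [-0.2795 -0.2959; -0.4397 -0.3479]
A−BK = [0.2014 -0.1397; 0.1411 1.2082]
AᵀP(A−BK) = [0.5161 0.4582; 0.4582 0.6616]
P' = Q + AᵀP(A−BK) = [4.7661 -2.5418; -2.5418 2.9116]
tr(P') = 7.6777


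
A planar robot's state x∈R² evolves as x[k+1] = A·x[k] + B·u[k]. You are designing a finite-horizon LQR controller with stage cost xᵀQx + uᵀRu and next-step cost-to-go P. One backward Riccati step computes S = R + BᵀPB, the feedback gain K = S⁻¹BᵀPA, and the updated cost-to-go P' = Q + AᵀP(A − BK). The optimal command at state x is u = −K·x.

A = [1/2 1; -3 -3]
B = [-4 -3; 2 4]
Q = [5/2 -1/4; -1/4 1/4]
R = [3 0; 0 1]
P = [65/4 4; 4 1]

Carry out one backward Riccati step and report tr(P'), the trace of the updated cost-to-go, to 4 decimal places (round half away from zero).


BᵀP = [-57.0000 -14.0000; -32.7500 -8.0000]
S = R + BᵀPB = [3 0; 0 1] + [200.0000 115.0000; 115.0000 66.2500] = [203.0000 115.0000; 115.0000 67.2500]
BᵀPA = [13.5000 -15.0000; 7.6250 -8.7500]
K = S⁻¹·BᵀPA = [0.0726 -0.0059; -0.0108 -0.1201]
A−BK = [0.7581 0.6163; -3.1019 -2.5079]
AᵀP(A−BK) = [0.1645 0.1198; 0.1198 0.1113]
P' = Q + AᵀP(A−BK) = [2.6645 -0.1302; -0.1302 0.3613]
tr(P') = 3.0258

3.0258


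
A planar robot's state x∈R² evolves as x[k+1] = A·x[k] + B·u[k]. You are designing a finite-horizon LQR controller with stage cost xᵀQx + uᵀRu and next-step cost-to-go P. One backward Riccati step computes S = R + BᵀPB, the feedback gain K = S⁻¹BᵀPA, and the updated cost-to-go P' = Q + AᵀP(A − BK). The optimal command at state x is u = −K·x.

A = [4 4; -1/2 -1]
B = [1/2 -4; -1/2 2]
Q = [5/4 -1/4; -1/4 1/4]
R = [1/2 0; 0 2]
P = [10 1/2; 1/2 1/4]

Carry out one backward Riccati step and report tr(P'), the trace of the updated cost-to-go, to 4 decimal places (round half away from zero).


6.2019

BᵀP = [4.7500 0.1250; -39.0000 -1.5000]
S = R + BᵀPB = [1/2 0; 0 2] + [2.3125 -18.7500; -18.7500 153.0000] = [2.8125 -18.7500; -18.7500 155.0000]
BᵀPA = [18.9375 18.8750; -155.2500 -154.5000]
K = S⁻¹·BᵀPA = [0.2889 0.3407; -0.9667 -0.9556]
A−BK = [-0.0111 0.0074; 1.5778 1.0815]
AᵀP(A−BK) = [2.5167 2.3222; 2.3222 2.1852]
P' = Q + AᵀP(A−BK) = [3.7667 2.0722; 2.0722 2.4352]
tr(P') = 6.2019


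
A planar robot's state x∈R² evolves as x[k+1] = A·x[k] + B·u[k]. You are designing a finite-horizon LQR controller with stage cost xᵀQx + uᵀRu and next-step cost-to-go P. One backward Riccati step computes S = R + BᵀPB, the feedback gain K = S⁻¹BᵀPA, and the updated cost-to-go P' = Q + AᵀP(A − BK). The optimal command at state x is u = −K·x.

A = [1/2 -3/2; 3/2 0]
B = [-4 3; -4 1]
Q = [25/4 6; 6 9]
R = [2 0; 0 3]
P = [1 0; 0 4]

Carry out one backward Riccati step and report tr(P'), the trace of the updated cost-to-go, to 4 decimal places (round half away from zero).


16.8390

BᵀP = [-4.0000 -16.0000; 3.0000 4.0000]
S = R + BᵀPB = [2 0; 0 3] + [80.0000 -28.0000; -28.0000 13.0000] = [82.0000 -28.0000; -28.0000 16.0000]
BᵀPA = [-26.0000 6.0000; 7.5000 -4.5000]
K = S⁻¹·BᵀPA = [-0.3902 -0.0568; -0.2140 -0.3807]
A−BK = [-0.4186 -0.5852; 0.1534 0.1534]
AᵀP(A−BK) = [0.7112 0.6278; 0.6278 0.8778]
P' = Q + AᵀP(A−BK) = [6.9612 6.6278; 6.6278 9.8778]
tr(P') = 16.8390


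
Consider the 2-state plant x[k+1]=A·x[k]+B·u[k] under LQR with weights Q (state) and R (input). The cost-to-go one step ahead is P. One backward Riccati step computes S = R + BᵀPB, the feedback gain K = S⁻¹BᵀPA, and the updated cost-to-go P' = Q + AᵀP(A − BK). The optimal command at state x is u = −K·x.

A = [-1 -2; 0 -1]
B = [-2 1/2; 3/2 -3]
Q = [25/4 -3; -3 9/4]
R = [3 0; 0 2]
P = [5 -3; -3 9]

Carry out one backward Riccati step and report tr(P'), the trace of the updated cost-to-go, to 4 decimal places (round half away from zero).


13.9944

BᵀP = [-14.5000 19.5000; 11.5000 -28.5000]
S = R + BᵀPB = [3 0; 0 2] + [58.2500 -65.7500; -65.7500 91.2500] = [61.2500 -65.7500; -65.7500 93.2500]
BᵀPA = [14.5000 9.5000; -11.5000 5.5000]
K = S⁻¹·BᵀPA = [0.4292 0.8985; 0.1793 0.6925]
A−BK = [-0.2312 -0.5493; -0.1059 -0.2703]
AᵀP(A−BK) = [0.8383 1.9359; 1.9359 4.6561]
P' = Q + AᵀP(A−BK) = [7.0883 -1.0641; -1.0641 6.9061]
tr(P') = 13.9944


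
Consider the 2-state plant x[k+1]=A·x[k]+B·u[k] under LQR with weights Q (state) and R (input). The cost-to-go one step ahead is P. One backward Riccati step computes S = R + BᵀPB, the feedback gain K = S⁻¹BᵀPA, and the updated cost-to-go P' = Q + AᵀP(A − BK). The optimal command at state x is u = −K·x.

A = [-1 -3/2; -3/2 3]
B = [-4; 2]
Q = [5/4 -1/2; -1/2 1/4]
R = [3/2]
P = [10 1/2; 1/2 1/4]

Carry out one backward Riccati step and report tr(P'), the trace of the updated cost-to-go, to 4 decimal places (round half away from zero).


BᵀP = [-39.0000 -1.5000]
S = R + BᵀPB = [3/2] + [153.0000] = [154.5000]
BᵀPA = [41.2500 54.0000]
K = S⁻¹·BᵀPA = [0.2670 0.3495]
A−BK = [0.0680 -0.1019; -2.0340 2.3010]
AᵀP(A−BK) = [1.0492 -0.9175; -0.9175 1.3762]
P' = Q + AᵀP(A−BK) = [2.2992 -1.4175; -1.4175 1.6262]
tr(P') = 3.9254

3.9254


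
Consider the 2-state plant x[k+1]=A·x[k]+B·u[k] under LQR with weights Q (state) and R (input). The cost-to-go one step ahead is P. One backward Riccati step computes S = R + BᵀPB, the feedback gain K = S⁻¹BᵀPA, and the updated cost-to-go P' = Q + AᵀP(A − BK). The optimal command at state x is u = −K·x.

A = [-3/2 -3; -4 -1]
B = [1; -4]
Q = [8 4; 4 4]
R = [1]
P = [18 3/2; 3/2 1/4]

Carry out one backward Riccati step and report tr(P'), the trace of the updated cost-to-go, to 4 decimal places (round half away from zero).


88.2727

BᵀP = [12.0000 0.5000]
S = R + BᵀPB = [1] + [10.0000] = [11.0000]
BᵀPA = [-20.0000 -36.5000]
K = S⁻¹·BᵀPA = [-1.8182 -3.3182]
A−BK = [0.3182 0.3182; -11.2727 -14.2727]
AᵀP(A−BK) = [26.1364 35.8864; 35.8864 50.1364]
P' = Q + AᵀP(A−BK) = [34.1364 39.8864; 39.8864 54.1364]
tr(P') = 88.2727


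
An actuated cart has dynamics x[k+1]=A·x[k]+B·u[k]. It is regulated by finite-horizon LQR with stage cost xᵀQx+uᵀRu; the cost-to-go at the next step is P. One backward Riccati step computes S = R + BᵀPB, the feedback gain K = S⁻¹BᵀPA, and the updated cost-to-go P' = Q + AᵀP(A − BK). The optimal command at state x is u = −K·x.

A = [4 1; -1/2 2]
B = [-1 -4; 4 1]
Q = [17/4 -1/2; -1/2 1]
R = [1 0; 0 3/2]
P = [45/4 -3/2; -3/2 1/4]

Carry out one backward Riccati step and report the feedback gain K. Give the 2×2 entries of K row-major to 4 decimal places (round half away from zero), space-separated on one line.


-0.2450 0.1594 -0.8857 -0.2343

BᵀP = [-17.2500 2.5000; -46.5000 6.2500]
S = R + BᵀPB = [1 0; 0 3/2] + [27.2500 71.5000; 71.5000 192.2500] = [28.2500 71.5000; 71.5000 193.7500]
BᵀPA = [-70.2500 -12.2500; -189.1250 -34.0000]
K = S⁻¹·BᵀPA = [-0.2450 0.1594; -0.8857 -0.2343]
A−BK = [0.2121 0.2222; 1.3658 1.5968]
AᵀP(A−BK) = [1.3402 0.3844; 0.3844 0.2362]
P' = Q + AᵀP(A−BK) = [5.5902 -0.1156; -0.1156 1.2362]
tr(P') = 6.8264


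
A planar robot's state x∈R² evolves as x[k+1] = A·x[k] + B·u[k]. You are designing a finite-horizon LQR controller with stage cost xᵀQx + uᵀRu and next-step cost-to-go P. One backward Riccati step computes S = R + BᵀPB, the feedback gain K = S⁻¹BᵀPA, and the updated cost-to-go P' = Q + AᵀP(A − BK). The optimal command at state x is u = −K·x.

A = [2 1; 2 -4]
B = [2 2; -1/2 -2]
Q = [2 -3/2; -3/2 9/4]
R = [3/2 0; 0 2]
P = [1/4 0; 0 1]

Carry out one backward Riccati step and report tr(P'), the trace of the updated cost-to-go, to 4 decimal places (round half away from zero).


13.5533

BᵀP = [0.5000 -0.5000; 0.5000 -2.0000]
S = R + BᵀPB = [3/2 0; 0 2] + [1.2500 2.0000; 2.0000 5.0000] = [2.7500 2.0000; 2.0000 7.0000]
BᵀPA = [0.0000 2.5000; -3.0000 8.5000]
K = S⁻¹·BᵀPA = [0.3934 0.0328; -0.5410 1.2049]
A−BK = [2.2951 -1.4754; 1.1148 -1.5738]
AᵀP(A−BK) = [3.3770 -3.8852; -3.8852 5.9262]
P' = Q + AᵀP(A−BK) = [5.3770 -5.3852; -5.3852 8.1762]
tr(P') = 13.5533


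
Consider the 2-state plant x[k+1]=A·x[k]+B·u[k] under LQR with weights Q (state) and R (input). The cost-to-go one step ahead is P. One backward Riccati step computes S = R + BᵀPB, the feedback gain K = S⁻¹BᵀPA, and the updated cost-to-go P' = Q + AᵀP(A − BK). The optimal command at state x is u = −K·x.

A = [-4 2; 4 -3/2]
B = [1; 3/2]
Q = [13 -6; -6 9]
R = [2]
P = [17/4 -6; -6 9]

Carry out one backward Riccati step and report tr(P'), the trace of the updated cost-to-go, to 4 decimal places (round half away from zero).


166.1250

BᵀP = [-4.7500 7.5000]
S = R + BᵀPB = [2] + [6.5000] = [8.5000]
BᵀPA = [49.0000 -20.7500]
K = S⁻¹·BᵀPA = [5.7647 -2.4412]
A−BK = [-9.7647 4.4412; -4.6471 2.1618]
AᵀP(A−BK) = [121.5294 -52.3824; -52.3824 22.5956]
P' = Q + AᵀP(A−BK) = [134.5294 -58.3824; -58.3824 31.5956]
tr(P') = 166.1250


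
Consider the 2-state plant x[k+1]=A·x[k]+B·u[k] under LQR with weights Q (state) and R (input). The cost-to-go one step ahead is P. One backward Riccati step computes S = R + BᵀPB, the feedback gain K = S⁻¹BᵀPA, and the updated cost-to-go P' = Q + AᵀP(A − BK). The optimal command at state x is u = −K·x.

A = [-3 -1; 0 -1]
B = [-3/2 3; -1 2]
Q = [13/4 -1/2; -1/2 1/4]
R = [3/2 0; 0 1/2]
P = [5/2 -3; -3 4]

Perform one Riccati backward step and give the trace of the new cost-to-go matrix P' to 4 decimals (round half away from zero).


BᵀP = [-0.7500 0.5000; 1.5000 -1.0000]
S = R + BᵀPB = [3/2 0; 0 1/2] + [0.6250 -1.2500; -1.2500 2.5000] = [2.1250 -1.2500; -1.2500 3.0000]
BᵀPA = [2.2500 0.2500; -4.5000 -0.5000]
K = S⁻¹·BᵀPA = [0.2338 0.0260; -1.4026 -0.1558]
A−BK = [1.5584 -0.4935; 3.0390 -0.6623]
AᵀP(A−BK) = [15.6623 -2.2597; -2.2597 0.4156]
P' = Q + AᵀP(A−BK) = [18.9123 -2.7597; -2.7597 0.6656]
tr(P') = 19.5779

19.5779


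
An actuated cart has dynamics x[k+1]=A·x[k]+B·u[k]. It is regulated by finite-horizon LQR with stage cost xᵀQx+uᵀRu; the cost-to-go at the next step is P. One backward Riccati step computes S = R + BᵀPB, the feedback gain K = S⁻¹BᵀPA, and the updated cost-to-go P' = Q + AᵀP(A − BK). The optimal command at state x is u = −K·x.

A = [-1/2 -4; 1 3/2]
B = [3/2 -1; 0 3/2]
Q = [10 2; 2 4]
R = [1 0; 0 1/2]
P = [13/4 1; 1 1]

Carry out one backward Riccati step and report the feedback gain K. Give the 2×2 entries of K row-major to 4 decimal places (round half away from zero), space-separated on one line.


BᵀP = [4.8750 1.5000; -1.7500 0.5000]
S = R + BᵀPB = [1 0; 0 1/2] + [7.3125 -2.6250; -2.6250 2.5000] = [8.3125 -2.6250; -2.6250 3.0000]
BᵀPA = [-0.9375 -17.2500; 1.3750 7.7500]
K = S⁻¹·BᵀPA = [0.0442 -1.7403; 0.4970 1.0606]
A−BK = [-0.0693 -0.3290; 0.2545 -0.0909]
AᵀP(A−BK) = [0.1706 0.1602; 0.1602 4.0108]
P' = Q + AᵀP(A−BK) = [10.1706 2.1602; 2.1602 8.0108]
tr(P') = 18.1814

0.0442 -1.7403 0.4970 1.0606


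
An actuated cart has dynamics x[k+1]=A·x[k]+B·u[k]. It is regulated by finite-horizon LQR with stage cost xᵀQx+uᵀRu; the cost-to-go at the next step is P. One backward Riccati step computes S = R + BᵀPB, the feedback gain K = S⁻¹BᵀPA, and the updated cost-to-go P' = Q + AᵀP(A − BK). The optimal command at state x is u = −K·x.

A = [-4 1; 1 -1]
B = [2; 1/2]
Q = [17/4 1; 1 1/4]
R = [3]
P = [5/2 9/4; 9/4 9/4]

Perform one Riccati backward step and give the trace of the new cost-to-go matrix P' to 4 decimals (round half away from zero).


9.2621

BᵀP = [6.1250 5.6250]
S = R + BᵀPB = [3] + [15.0625] = [18.0625]
BᵀPA = [-18.8750 0.5000]
K = S⁻¹·BᵀPA = [-1.0450 0.0277]
A−BK = [-1.9100 0.9446; 1.5225 -1.0138]
AᵀP(A−BK) = [4.5260 -0.4775; -0.4775 0.2362]
P' = Q + AᵀP(A−BK) = [8.7760 0.5225; 0.5225 0.4862]
tr(P') = 9.2621


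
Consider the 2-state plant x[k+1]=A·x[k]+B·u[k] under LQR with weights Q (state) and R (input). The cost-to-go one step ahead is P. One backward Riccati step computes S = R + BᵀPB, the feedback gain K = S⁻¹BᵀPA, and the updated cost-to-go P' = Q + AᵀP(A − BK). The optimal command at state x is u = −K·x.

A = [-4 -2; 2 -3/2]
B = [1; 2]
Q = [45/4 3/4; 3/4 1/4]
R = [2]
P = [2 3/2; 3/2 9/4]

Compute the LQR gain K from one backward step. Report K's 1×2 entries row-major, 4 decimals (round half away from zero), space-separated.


-0.4211 -1.0000

BᵀP = [5.0000 6.0000]
S = R + BᵀPB = [2] + [17.0000] = [19.0000]
BᵀPA = [-8.0000 -19.0000]
K = S⁻¹·BᵀPA = [-0.4211 -1.0000]
A−BK = [-3.5789 -1.0000; 2.8421 0.5000]
AᵀP(A−BK) = [13.6316 4.2500; 4.2500 3.0625]
P' = Q + AᵀP(A−BK) = [24.8816 5.0000; 5.0000 3.3125]
tr(P') = 28.1941


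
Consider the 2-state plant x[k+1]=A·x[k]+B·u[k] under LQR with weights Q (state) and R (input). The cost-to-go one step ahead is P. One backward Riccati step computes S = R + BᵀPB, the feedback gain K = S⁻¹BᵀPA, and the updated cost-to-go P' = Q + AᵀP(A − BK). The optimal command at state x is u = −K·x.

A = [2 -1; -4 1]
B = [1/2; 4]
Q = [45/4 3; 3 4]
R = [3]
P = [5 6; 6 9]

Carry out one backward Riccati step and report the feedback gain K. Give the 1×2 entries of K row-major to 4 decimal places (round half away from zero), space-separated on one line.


-0.5980 0.0726

BᵀP = [26.5000 39.0000]
S = R + BᵀPB = [3] + [169.2500] = [172.2500]
BᵀPA = [-103.0000 12.5000]
K = S⁻¹·BᵀPA = [-0.5980 0.0726]
A−BK = [2.2990 -1.0363; -1.6081 0.7097]
AᵀP(A−BK) = [6.4093 -2.5254; -2.5254 1.0929]
P' = Q + AᵀP(A−BK) = [17.6593 0.4746; 0.4746 5.0929]
tr(P') = 22.7522
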